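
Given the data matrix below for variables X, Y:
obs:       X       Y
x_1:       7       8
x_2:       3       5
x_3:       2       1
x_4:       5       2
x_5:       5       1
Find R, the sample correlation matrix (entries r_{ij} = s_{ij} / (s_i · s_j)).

Step 1 — column means:
  mean(X) = (7 + 3 + 2 + 5 + 5) / 5 = 22/5 = 4.4
  mean(Y) = (8 + 5 + 1 + 2 + 1) / 5 = 17/5 = 3.4

Step 2 — sample variances and covariances s[i,j] = (1/(n-1)) · Σ_k (x_{k,i} - mean_i) · (x_{k,j} - mean_j), with n-1 = 4:
  s[X,X] = ((2.6)·(2.6) + (-1.4)·(-1.4) + (-2.4)·(-2.4) + (0.6)·(0.6) + (0.6)·(0.6)) / 4 = 15.2/4 = 3.8
  s[X,Y] = ((2.6)·(4.6) + (-1.4)·(1.6) + (-2.4)·(-2.4) + (0.6)·(-1.4) + (0.6)·(-2.4)) / 4 = 13.2/4 = 3.3
  s[Y,Y] = ((4.6)·(4.6) + (1.6)·(1.6) + (-2.4)·(-2.4) + (-1.4)·(-1.4) + (-2.4)·(-2.4)) / 4 = 37.2/4 = 9.3
  Sample standard deviations s_i = √(s[i,i]):
  s(X) = √(3.8) = 1.9494
  s(Y) = √(9.3) = 3.0496

Step 3 — r_{ij} = s_{ij} / (s_i · s_j):
  r[X,X] = 1 (diagonal).
  r[X,Y] = 3.3 / (1.9494 · 3.0496) = 3.3 / 5.9447 = 0.5551
  r[Y,Y] = 1 (diagonal).

R is symmetric with unit diagonal. Assembling:

R = [[1, 0.5551],
 [0.5551, 1]]


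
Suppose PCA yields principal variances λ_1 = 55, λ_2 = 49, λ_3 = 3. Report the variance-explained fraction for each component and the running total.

Step 1 — total variance = trace(Sigma) = Σ λ_i = 55 + 49 + 3 = 107.

Step 2 — fraction explained by component i = λ_i / Σ λ:
  PC1: 55/107 = 0.514
  PC2: 49/107 = 0.4579
  PC3: 3/107 = 0.028

Step 3 — cumulative fraction after k components = (λ_1 + ... + λ_k) / Σ λ:
  k = 1: 55/107 = 0.514
  k = 2: (55 + 49)/107 = 104/107 = 0.972
  k = 3: (55 + 49 + 3)/107 = 107/107 = 1

Summary (fraction, with percent):

explained: PC1 0.514 (51.4%), PC2 0.4579 (45.79%), PC3 0.028 (2.8%);  cumulative: 0.514, 0.972, 1


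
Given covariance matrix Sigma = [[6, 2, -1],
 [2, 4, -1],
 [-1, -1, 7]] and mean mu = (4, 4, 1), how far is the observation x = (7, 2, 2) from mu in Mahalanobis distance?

Step 1 — centre the observation: (x - mu) = (3, -2, 1).

Step 2 — invert Sigma (cofactor / det for 3×3, or solve directly):
  Sigma^{-1} = [[0.2015, -0.097, 0.0149],
 [-0.097, 0.306, 0.0299],
 [0.0149, 0.0299, 0.1493]].

Step 3 — form the quadratic (x - mu)^T · Sigma^{-1} · (x - mu):
  Sigma^{-1} · (x - mu) = (0.8134, -0.8731, 0.1343).
  (x - mu)^T · [Sigma^{-1} · (x - mu)] = (3)·(0.8134) + (-2)·(-0.8731) + (1)·(0.1343) = 4.3209.

Step 4 — take square root: d = √(4.3209) ≈ 2.0787.

d(x, mu) = √(4.3209) ≈ 2.0787


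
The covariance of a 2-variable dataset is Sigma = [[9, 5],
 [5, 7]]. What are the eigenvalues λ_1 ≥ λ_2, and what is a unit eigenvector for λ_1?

Step 1 — characteristic polynomial of 2×2 Sigma:
  det(Sigma - λI) = λ² - trace · λ + det = 0.
  trace = 9 + 7 = 16, det = 9·7 - (5)² = 38.
Step 2 — discriminant:
  Δ = trace² - 4·det = 256 - 152 = 104.
Step 3 — eigenvalues:
  λ = (trace ± √Δ)/2 = (16 ± 10.198)/2,
  λ_1 = 13.099,  λ_2 = 2.901.

Step 4 — unit eigenvector for λ_1: solve (Sigma - λ_1 I)v = 0. First row:
  (9 - 13.099)·v_x + (5)·v_y = 0, i.e. (-4.099)·v_x + (5)·v_y = 0,
  so v ∝ (b, λ_1 - a) = (5, 4.099) = u.
  ||u|| = √((5)² + (4.099)²) = √(41.802) ≈ 6.4654,
  v_1 = u/||u|| ≈ (0.7733, 0.634) (||v_1|| = 1).

λ_1 = 13.099,  λ_2 = 2.901;  v_1 ≈ (0.7733, 0.634)


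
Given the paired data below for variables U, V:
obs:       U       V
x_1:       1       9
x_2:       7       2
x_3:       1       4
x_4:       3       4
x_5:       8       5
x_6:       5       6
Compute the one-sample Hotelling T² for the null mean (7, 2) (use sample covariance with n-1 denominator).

Step 1 — sample mean vector:
  mean(U) = (1 + 7 + 1 + 3 + 8 + 5) / 6 = 25/6 = 4.1667
  mean(V) = (9 + 2 + 4 + 4 + 5 + 6) / 6 = 30/6 = 5
  x̄ = (4.1667, 5),  deviation x̄ - mu_0 = (4.1667, 5) - (7, 2) = (-2.8333, 3).

Step 2 — sample covariance matrix, S[i,j] = (1/(n-1)) · Σ_k (x_{k,i} - mean_i) · (x_{k,j} - mean_j), divisor n-1 = 5:
  S[U,U] = ((-3.1667)·(-3.1667) + (2.8333)·(2.8333) + (-3.1667)·(-3.1667) + (-1.1667)·(-1.1667) + (3.8333)·(3.8333) + (0.8333)·(0.8333)) / 5 = 44.8333/5 = 8.9667
  S[U,V] = ((-3.1667)·(4) + (2.8333)·(-3) + (-3.1667)·(-1) + (-1.1667)·(-1) + (3.8333)·(0) + (0.8333)·(1)) / 5 = -16/5 = -3.2
  S[V,V] = ((4)·(4) + (-3)·(-3) + (-1)·(-1) + (-1)·(-1) + (0)·(0) + (1)·(1)) / 5 = 28/5 = 5.6
  S = [[8.9667, -3.2],
 [-3.2, 5.6]].

Step 3 — invert S. det(S) = 8.9667·5.6 - (-3.2)² = 39.9733.
  S^{-1} = (1/det) · [[d, -b], [-b, a]] = [[0.1401, 0.0801],
 [0.0801, 0.2243]].

Step 4 — quadratic form (x̄ - mu_0)^T · S^{-1} · (x̄ - mu_0):
  S^{-1} · (x̄ - mu_0) = (-0.1568, 0.4461),
  (x̄ - mu_0)^T · [...] = (-2.8333)·(-0.1568) + (3)·(0.4461) = 1.7826.

Step 5 — scale by n: T² = 6 · 1.7826 = 10.6955.

T² ≈ 10.6955


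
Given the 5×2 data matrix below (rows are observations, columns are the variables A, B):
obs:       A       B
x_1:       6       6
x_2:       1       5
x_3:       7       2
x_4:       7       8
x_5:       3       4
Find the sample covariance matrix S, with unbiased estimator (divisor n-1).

Step 1 — column means:
  mean(A) = (6 + 1 + 7 + 7 + 3) / 5 = 24/5 = 4.8
  mean(B) = (6 + 5 + 2 + 8 + 4) / 5 = 25/5 = 5

Step 2 — sample covariance S[i,j] = (1/(n-1)) · Σ_k (x_{k,i} - mean_i) · (x_{k,j} - mean_j), with n-1 = 4.
  S[A,A] = ((1.2)·(1.2) + (-3.8)·(-3.8) + (2.2)·(2.2) + (2.2)·(2.2) + (-1.8)·(-1.8)) / 4 = 28.8/4 = 7.2
  S[A,B] = ((1.2)·(1) + (-3.8)·(0) + (2.2)·(-3) + (2.2)·(3) + (-1.8)·(-1)) / 4 = 3/4 = 0.75
  S[B,B] = ((1)·(1) + (0)·(0) + (-3)·(-3) + (3)·(3) + (-1)·(-1)) / 4 = 20/4 = 5

S is symmetric (S[j,i] = S[i,j]). Assembling:

S = [[7.2, 0.75],
 [0.75, 5]]


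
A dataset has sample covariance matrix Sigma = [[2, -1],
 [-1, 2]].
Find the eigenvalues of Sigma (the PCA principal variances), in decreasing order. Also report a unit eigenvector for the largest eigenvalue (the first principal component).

Step 1 — characteristic polynomial of 2×2 Sigma:
  det(Sigma - λI) = λ² - trace · λ + det = 0.
  trace = 2 + 2 = 4, det = 2·2 - (-1)² = 3.
Step 2 — discriminant:
  Δ = trace² - 4·det = 16 - 12 = 4.
Step 3 — eigenvalues:
  λ = (trace ± √Δ)/2 = (4 ± 2)/2,
  λ_1 = 3,  λ_2 = 1.

Step 4 — unit eigenvector for λ_1: solve (Sigma - λ_1 I)v = 0. First row:
  (2 - 3)·v_x + (-1)·v_y = 0, i.e. (-1)·v_x + (-1)·v_y = 0,
  so v ∝ (b, λ_1 - a) = (-1, 1); multiply by -1 so the first entry is positive: u = (1, -1).
  ||u|| = √((1)² + (-1)²) = √(2) ≈ 1.4142,
  v_1 = u/||u|| ≈ (0.7071, -0.7071) (||v_1|| = 1).

λ_1 = 3,  λ_2 = 1;  v_1 ≈ (0.7071, -0.7071)


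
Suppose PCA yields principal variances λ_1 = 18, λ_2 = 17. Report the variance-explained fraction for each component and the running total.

Step 1 — total variance = trace(Sigma) = Σ λ_i = 18 + 17 = 35.

Step 2 — fraction explained by component i = λ_i / Σ λ:
  PC1: 18/35 = 0.5143
  PC2: 17/35 = 0.4857

Step 3 — cumulative fraction after k components = (λ_1 + ... + λ_k) / Σ λ:
  k = 1: 18/35 = 0.5143
  k = 2: (18 + 17)/35 = 35/35 = 1

Summary (fraction, with percent):

explained: PC1 0.5143 (51.43%), PC2 0.4857 (48.57%);  cumulative: 0.5143, 1


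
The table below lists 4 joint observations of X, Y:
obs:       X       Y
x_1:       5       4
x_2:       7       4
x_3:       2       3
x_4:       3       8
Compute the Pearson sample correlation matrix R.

Step 1 — column means:
  mean(X) = (5 + 7 + 2 + 3) / 4 = 17/4 = 4.25
  mean(Y) = (4 + 4 + 3 + 8) / 4 = 19/4 = 4.75

Step 2 — sample variances and covariances s[i,j] = (1/(n-1)) · Σ_k (x_{k,i} - mean_i) · (x_{k,j} - mean_j), with n-1 = 3:
  s[X,X] = ((0.75)·(0.75) + (2.75)·(2.75) + (-2.25)·(-2.25) + (-1.25)·(-1.25)) / 3 = 14.75/3 = 4.9167
  s[X,Y] = ((0.75)·(-0.75) + (2.75)·(-0.75) + (-2.25)·(-1.75) + (-1.25)·(3.25)) / 3 = -2.75/3 = -0.9167
  s[Y,Y] = ((-0.75)·(-0.75) + (-0.75)·(-0.75) + (-1.75)·(-1.75) + (3.25)·(3.25)) / 3 = 14.75/3 = 4.9167
  Sample standard deviations s_i = √(s[i,i]):
  s(X) = √(4.9167) = 2.2174
  s(Y) = √(4.9167) = 2.2174

Step 3 — r_{ij} = s_{ij} / (s_i · s_j):
  r[X,X] = 1 (diagonal).
  r[X,Y] = -0.9167 / (2.2174 · 2.2174) = -0.9167 / 4.9167 = -0.1864
  r[Y,Y] = 1 (diagonal).

R is symmetric with unit diagonal. Assembling:

R = [[1, -0.1864],
 [-0.1864, 1]]


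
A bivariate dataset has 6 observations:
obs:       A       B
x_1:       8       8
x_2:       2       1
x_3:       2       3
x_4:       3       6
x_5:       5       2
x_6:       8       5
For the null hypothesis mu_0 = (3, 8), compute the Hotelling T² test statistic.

Step 1 — sample mean vector:
  mean(A) = (8 + 2 + 2 + 3 + 5 + 8) / 6 = 28/6 = 4.6667
  mean(B) = (8 + 1 + 3 + 6 + 2 + 5) / 6 = 25/6 = 4.1667
  x̄ = (4.6667, 4.1667),  deviation x̄ - mu_0 = (4.6667, 4.1667) - (3, 8) = (1.6667, -3.8333).

Step 2 — sample covariance matrix, S[i,j] = (1/(n-1)) · Σ_k (x_{k,i} - mean_i) · (x_{k,j} - mean_j), divisor n-1 = 5:
  S[A,A] = ((3.3333)·(3.3333) + (-2.6667)·(-2.6667) + (-2.6667)·(-2.6667) + (-1.6667)·(-1.6667) + (0.3333)·(0.3333) + (3.3333)·(3.3333)) / 5 = 39.3333/5 = 7.8667
  S[A,B] = ((3.3333)·(3.8333) + (-2.6667)·(-3.1667) + (-2.6667)·(-1.1667) + (-1.6667)·(1.8333) + (0.3333)·(-2.1667) + (3.3333)·(0.8333)) / 5 = 23.3333/5 = 4.6667
  S[B,B] = ((3.8333)·(3.8333) + (-3.1667)·(-3.1667) + (-1.1667)·(-1.1667) + (1.8333)·(1.8333) + (-2.1667)·(-2.1667) + (0.8333)·(0.8333)) / 5 = 34.8333/5 = 6.9667
  S = [[7.8667, 4.6667],
 [4.6667, 6.9667]].

Step 3 — invert S. det(S) = 7.8667·6.9667 - (4.6667)² = 33.0267.
  S^{-1} = (1/det) · [[d, -b], [-b, a]] = [[0.2109, -0.1413],
 [-0.1413, 0.2382]].

Step 4 — quadratic form (x̄ - mu_0)^T · S^{-1} · (x̄ - mu_0):
  S^{-1} · (x̄ - mu_0) = (0.8932, -1.1486),
  (x̄ - mu_0)^T · [...] = (1.6667)·(0.8932) + (-3.8333)·(-1.1486) = 5.8915.

Step 5 — scale by n: T² = 6 · 5.8915 = 35.3492.

T² ≈ 35.3492


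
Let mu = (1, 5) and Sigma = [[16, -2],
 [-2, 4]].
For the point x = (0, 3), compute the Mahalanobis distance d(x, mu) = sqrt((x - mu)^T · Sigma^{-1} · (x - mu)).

Step 1 — centre the observation: (x - mu) = (-1, -2).

Step 2 — invert Sigma. det(Sigma) = 16·4 - (-2)² = 60.
  Sigma^{-1} = (1/det) · [[d, -b], [-b, a]] = [[0.0667, 0.0333],
 [0.0333, 0.2667]].

Step 3 — form the quadratic (x - mu)^T · Sigma^{-1} · (x - mu):
  Sigma^{-1} · (x - mu) = (-0.1333, -0.5667).
  (x - mu)^T · [Sigma^{-1} · (x - mu)] = (-1)·(-0.1333) + (-2)·(-0.5667) = 1.2667.

Step 4 — take square root: d = √(1.2667) ≈ 1.1255.

d(x, mu) = √(1.2667) ≈ 1.1255


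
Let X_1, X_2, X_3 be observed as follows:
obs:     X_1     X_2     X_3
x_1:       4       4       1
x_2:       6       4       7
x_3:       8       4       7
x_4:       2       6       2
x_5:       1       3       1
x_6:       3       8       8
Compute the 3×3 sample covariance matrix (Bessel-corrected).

Step 1 — column means:
  mean(X_1) = (4 + 6 + 8 + 2 + 1 + 3) / 6 = 24/6 = 4
  mean(X_2) = (4 + 4 + 4 + 6 + 3 + 8) / 6 = 29/6 = 4.8333
  mean(X_3) = (1 + 7 + 7 + 2 + 1 + 8) / 6 = 26/6 = 4.3333

Step 2 — sample covariance S[i,j] = (1/(n-1)) · Σ_k (x_{k,i} - mean_i) · (x_{k,j} - mean_j), with n-1 = 5.
  S[X_1,X_1] = ((0)·(0) + (2)·(2) + (4)·(4) + (-2)·(-2) + (-3)·(-3) + (-1)·(-1)) / 5 = 34/5 = 6.8
  S[X_1,X_2] = ((0)·(-0.8333) + (2)·(-0.8333) + (4)·(-0.8333) + (-2)·(1.1667) + (-3)·(-1.8333) + (-1)·(3.1667)) / 5 = -5/5 = -1
  S[X_1,X_3] = ((0)·(-3.3333) + (2)·(2.6667) + (4)·(2.6667) + (-2)·(-2.3333) + (-3)·(-3.3333) + (-1)·(3.6667)) / 5 = 27/5 = 5.4
  S[X_2,X_2] = ((-0.8333)·(-0.8333) + (-0.8333)·(-0.8333) + (-0.8333)·(-0.8333) + (1.1667)·(1.1667) + (-1.8333)·(-1.8333) + (3.1667)·(3.1667)) / 5 = 16.8333/5 = 3.3667
  S[X_2,X_3] = ((-0.8333)·(-3.3333) + (-0.8333)·(2.6667) + (-0.8333)·(2.6667) + (1.1667)·(-2.3333) + (-1.8333)·(-3.3333) + (3.1667)·(3.6667)) / 5 = 13.3333/5 = 2.6667
  S[X_3,X_3] = ((-3.3333)·(-3.3333) + (2.6667)·(2.6667) + (2.6667)·(2.6667) + (-2.3333)·(-2.3333) + (-3.3333)·(-3.3333) + (3.6667)·(3.6667)) / 5 = 55.3333/5 = 11.0667

S is symmetric (S[j,i] = S[i,j]). Assembling:

S = [[6.8, -1, 5.4],
 [-1, 3.3667, 2.6667],
 [5.4, 2.6667, 11.0667]]


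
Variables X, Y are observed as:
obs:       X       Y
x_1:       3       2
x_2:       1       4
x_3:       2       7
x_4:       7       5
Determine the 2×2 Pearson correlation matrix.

Step 1 — column means:
  mean(X) = (3 + 1 + 2 + 7) / 4 = 13/4 = 3.25
  mean(Y) = (2 + 4 + 7 + 5) / 4 = 18/4 = 4.5

Step 2 — sample variances and covariances s[i,j] = (1/(n-1)) · Σ_k (x_{k,i} - mean_i) · (x_{k,j} - mean_j), with n-1 = 3:
  s[X,X] = ((-0.25)·(-0.25) + (-2.25)·(-2.25) + (-1.25)·(-1.25) + (3.75)·(3.75)) / 3 = 20.75/3 = 6.9167
  s[X,Y] = ((-0.25)·(-2.5) + (-2.25)·(-0.5) + (-1.25)·(2.5) + (3.75)·(0.5)) / 3 = 0.5/3 = 0.1667
  s[Y,Y] = ((-2.5)·(-2.5) + (-0.5)·(-0.5) + (2.5)·(2.5) + (0.5)·(0.5)) / 3 = 13/3 = 4.3333
  Sample standard deviations s_i = √(s[i,i]):
  s(X) = √(6.9167) = 2.63
  s(Y) = √(4.3333) = 2.0817

Step 3 — r_{ij} = s_{ij} / (s_i · s_j):
  r[X,X] = 1 (diagonal).
  r[X,Y] = 0.1667 / (2.63 · 2.0817) = 0.1667 / 5.4747 = 0.0304
  r[Y,Y] = 1 (diagonal).

R is symmetric with unit diagonal. Assembling:

R = [[1, 0.0304],
 [0.0304, 1]]


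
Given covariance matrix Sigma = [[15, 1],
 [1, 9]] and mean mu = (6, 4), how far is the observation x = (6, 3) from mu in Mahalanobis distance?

Step 1 — centre the observation: (x - mu) = (0, -1).

Step 2 — invert Sigma. det(Sigma) = 15·9 - (1)² = 134.
  Sigma^{-1} = (1/det) · [[d, -b], [-b, a]] = [[0.0672, -0.0075],
 [-0.0075, 0.1119]].

Step 3 — form the quadratic (x - mu)^T · Sigma^{-1} · (x - mu):
  Sigma^{-1} · (x - mu) = (0.0075, -0.1119).
  (x - mu)^T · [Sigma^{-1} · (x - mu)] = (0)·(0.0075) + (-1)·(-0.1119) = 0.1119.

Step 4 — take square root: d = √(0.1119) ≈ 0.3346.

d(x, mu) = √(0.1119) ≈ 0.3346


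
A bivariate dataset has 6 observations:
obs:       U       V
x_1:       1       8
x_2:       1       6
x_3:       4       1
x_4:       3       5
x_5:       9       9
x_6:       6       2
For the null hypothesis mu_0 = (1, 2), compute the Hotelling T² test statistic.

Step 1 — sample mean vector:
  mean(U) = (1 + 1 + 4 + 3 + 9 + 6) / 6 = 24/6 = 4
  mean(V) = (8 + 6 + 1 + 5 + 9 + 2) / 6 = 31/6 = 5.1667
  x̄ = (4, 5.1667),  deviation x̄ - mu_0 = (4, 5.1667) - (1, 2) = (3, 3.1667).

Step 2 — sample covariance matrix, S[i,j] = (1/(n-1)) · Σ_k (x_{k,i} - mean_i) · (x_{k,j} - mean_j), divisor n-1 = 5:
  S[U,U] = ((-3)·(-3) + (-3)·(-3) + (0)·(0) + (-1)·(-1) + (5)·(5) + (2)·(2)) / 5 = 48/5 = 9.6
  S[U,V] = ((-3)·(2.8333) + (-3)·(0.8333) + (0)·(-4.1667) + (-1)·(-0.1667) + (5)·(3.8333) + (2)·(-3.1667)) / 5 = 2/5 = 0.4
  S[V,V] = ((2.8333)·(2.8333) + (0.8333)·(0.8333) + (-4.1667)·(-4.1667) + (-0.1667)·(-0.1667) + (3.8333)·(3.8333) + (-3.1667)·(-3.1667)) / 5 = 50.8333/5 = 10.1667
  S = [[9.6, 0.4],
 [0.4, 10.1667]].

Step 3 — invert S. det(S) = 9.6·10.1667 - (0.4)² = 97.44.
  S^{-1} = (1/det) · [[d, -b], [-b, a]] = [[0.1043, -0.0041],
 [-0.0041, 0.0985]].

Step 4 — quadratic form (x̄ - mu_0)^T · S^{-1} · (x̄ - mu_0):
  S^{-1} · (x̄ - mu_0) = (0.3, 0.2997),
  (x̄ - mu_0)^T · [...] = (3)·(0.3) + (3.1667)·(0.2997) = 1.849.

Step 5 — scale by n: T² = 6 · 1.849 = 11.094.

T² ≈ 11.094


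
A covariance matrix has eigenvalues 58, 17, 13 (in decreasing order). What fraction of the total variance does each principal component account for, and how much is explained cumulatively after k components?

Step 1 — total variance = trace(Sigma) = Σ λ_i = 58 + 17 + 13 = 88.

Step 2 — fraction explained by component i = λ_i / Σ λ:
  PC1: 58/88 = 0.6591
  PC2: 17/88 = 0.1932
  PC3: 13/88 = 0.1477

Step 3 — cumulative fraction after k components = (λ_1 + ... + λ_k) / Σ λ:
  k = 1: 58/88 = 0.6591
  k = 2: (58 + 17)/88 = 75/88 = 0.8523
  k = 3: (58 + 17 + 13)/88 = 88/88 = 1

Summary (fraction, with percent):

explained: PC1 0.6591 (65.91%), PC2 0.1932 (19.32%), PC3 0.1477 (14.77%);  cumulative: 0.6591, 0.8523, 1


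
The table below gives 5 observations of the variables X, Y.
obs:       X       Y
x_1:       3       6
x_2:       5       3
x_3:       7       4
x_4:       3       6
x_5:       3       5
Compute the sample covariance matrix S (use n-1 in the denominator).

Step 1 — column means:
  mean(X) = (3 + 5 + 7 + 3 + 3) / 5 = 21/5 = 4.2
  mean(Y) = (6 + 3 + 4 + 6 + 5) / 5 = 24/5 = 4.8

Step 2 — sample covariance S[i,j] = (1/(n-1)) · Σ_k (x_{k,i} - mean_i) · (x_{k,j} - mean_j), with n-1 = 4.
  S[X,X] = ((-1.2)·(-1.2) + (0.8)·(0.8) + (2.8)·(2.8) + (-1.2)·(-1.2) + (-1.2)·(-1.2)) / 4 = 12.8/4 = 3.2
  S[X,Y] = ((-1.2)·(1.2) + (0.8)·(-1.8) + (2.8)·(-0.8) + (-1.2)·(1.2) + (-1.2)·(0.2)) / 4 = -6.8/4 = -1.7
  S[Y,Y] = ((1.2)·(1.2) + (-1.8)·(-1.8) + (-0.8)·(-0.8) + (1.2)·(1.2) + (0.2)·(0.2)) / 4 = 6.8/4 = 1.7

S is symmetric (S[j,i] = S[i,j]). Assembling:

S = [[3.2, -1.7],
 [-1.7, 1.7]]


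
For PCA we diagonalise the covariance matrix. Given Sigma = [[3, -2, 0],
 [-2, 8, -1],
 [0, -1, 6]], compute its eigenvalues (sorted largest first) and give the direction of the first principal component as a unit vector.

Step 1 — characteristic polynomial p(λ) = det(λI - Sigma) = λ³ - tr·λ² + c_1·λ - det, where tr = trace, c_1 = sum of the principal 2×2 minors, det = det(Sigma):
  tr = 3 + 8 + 6 = 17,
  c_1 = (3·8 - (-2)²) + (3·6 - (0)²) + (8·6 - (-1)²) = 20 + 18 + 47 = 85,
  det = 3·(8·6 - (-1)²) - (-2)·((-2)·6 - (-1)·(0)) + (0)·((-2)·(-1) - 8·(0)) = 3·(47) - (-2)·(-12) + (0)·(2) = 117.
  So p(λ) = λ³ - 17λ² + 85λ - 117.
Step 2 — look for an integer root (rational root theorem: any rational root is an integer divisor of 117). Testing λ = 9:
  p(9) = 729 - 1377 + 765 - 117 = 0  ✓
  Dividing out (λ - 9): p(λ) = (λ - 9)(λ² - 8λ + 13).
Step 3 — remaining eigenvalues from the quadratic λ² - 8λ + 13 = 0:
  Δ = 8² - 4·13 = 64 - 52 = 12,  λ = (8 ± √12)/2 = (8 ± 3.4641)/2 ≈ 5.7321 or 2.2679.
  Sorted: λ_1 = 9,  λ_2 = 5.7321,  λ_3 = 2.2679  (check: sum = 17 = tr ✓).

Step 4 — unit eigenvector for λ_1 = 9: v spans the null space of (Sigma - λ_1 I), whose rows are
  r_1 = (-6, -2, 0),  r_2 = (-2, -1, -1),  r_3 = (0, -1, -3).
  v is orthogonal to every row, so take v ∝ r_1 × r_2 = ((-2)·(-1) - (0)·(-1), (0)·(-2) - (-6)·(-1), (-6)·(-1) - (-2)·(-2)) = (2, -6, 2).
  Rescale (divide by 2): u = (1, -3, 1).
  ||u|| = √((1)² + (-3)² + (1)²) = √(11) ≈ 3.3166,  v_1 = u/||u|| ≈ (0.3015, -0.9045, 0.3015) (||v_1|| = 1).

λ_1 = 9,  λ_2 = 5.7321,  λ_3 = 2.2679;  v_1 ≈ (0.3015, -0.9045, 0.3015)


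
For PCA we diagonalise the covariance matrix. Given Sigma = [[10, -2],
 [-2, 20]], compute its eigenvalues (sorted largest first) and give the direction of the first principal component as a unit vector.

Step 1 — characteristic polynomial of 2×2 Sigma:
  det(Sigma - λI) = λ² - trace · λ + det = 0.
  trace = 10 + 20 = 30, det = 10·20 - (-2)² = 196.
Step 2 — discriminant:
  Δ = trace² - 4·det = 900 - 784 = 116.
Step 3 — eigenvalues:
  λ = (trace ± √Δ)/2 = (30 ± 10.7703)/2,
  λ_1 = 20.3852,  λ_2 = 9.6148.

Step 4 — unit eigenvector for λ_1: solve (Sigma - λ_1 I)v = 0. First row:
  (10 - 20.3852)·v_x + (-2)·v_y = 0, i.e. (-10.3852)·v_x + (-2)·v_y = 0,
  so v ∝ (b, λ_1 - a) = (-2, 10.3852); multiply by -1 so the first entry is positive: u = (2, -10.3852).
  ||u|| = √((2)² + (-10.3852)²) = √(111.8516) ≈ 10.576,
  v_1 = u/||u|| ≈ (0.1891, -0.982) (||v_1|| = 1).

λ_1 = 20.3852,  λ_2 = 9.6148;  v_1 ≈ (0.1891, -0.982)


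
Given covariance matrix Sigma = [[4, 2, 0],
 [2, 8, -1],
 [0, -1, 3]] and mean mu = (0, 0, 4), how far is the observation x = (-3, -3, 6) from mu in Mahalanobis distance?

Step 1 — centre the observation: (x - mu) = (-3, -3, 2).

Step 2 — invert Sigma (cofactor / det for 3×3, or solve directly):
  Sigma^{-1} = [[0.2875, -0.075, -0.025],
 [-0.075, 0.15, 0.05],
 [-0.025, 0.05, 0.35]].

Step 3 — form the quadratic (x - mu)^T · Sigma^{-1} · (x - mu):
  Sigma^{-1} · (x - mu) = (-0.6875, -0.125, 0.625).
  (x - mu)^T · [Sigma^{-1} · (x - mu)] = (-3)·(-0.6875) + (-3)·(-0.125) + (2)·(0.625) = 3.6875.

Step 4 — take square root: d = √(3.6875) ≈ 1.9203.

d(x, mu) = √(3.6875) ≈ 1.9203


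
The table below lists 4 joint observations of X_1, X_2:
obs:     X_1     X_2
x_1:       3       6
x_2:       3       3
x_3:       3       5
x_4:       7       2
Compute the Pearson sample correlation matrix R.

Step 1 — column means:
  mean(X_1) = (3 + 3 + 3 + 7) / 4 = 16/4 = 4
  mean(X_2) = (6 + 3 + 5 + 2) / 4 = 16/4 = 4

Step 2 — sample variances and covariances s[i,j] = (1/(n-1)) · Σ_k (x_{k,i} - mean_i) · (x_{k,j} - mean_j), with n-1 = 3:
  s[X_1,X_1] = ((-1)·(-1) + (-1)·(-1) + (-1)·(-1) + (3)·(3)) / 3 = 12/3 = 4
  s[X_1,X_2] = ((-1)·(2) + (-1)·(-1) + (-1)·(1) + (3)·(-2)) / 3 = -8/3 = -2.6667
  s[X_2,X_2] = ((2)·(2) + (-1)·(-1) + (1)·(1) + (-2)·(-2)) / 3 = 10/3 = 3.3333
  Sample standard deviations s_i = √(s[i,i]):
  s(X_1) = √(4) = 2
  s(X_2) = √(3.3333) = 1.8257

Step 3 — r_{ij} = s_{ij} / (s_i · s_j):
  r[X_1,X_1] = 1 (diagonal).
  r[X_1,X_2] = -2.6667 / (2 · 1.8257) = -2.6667 / 3.6515 = -0.7303
  r[X_2,X_2] = 1 (diagonal).

R is symmetric with unit diagonal. Assembling:

R = [[1, -0.7303],
 [-0.7303, 1]]


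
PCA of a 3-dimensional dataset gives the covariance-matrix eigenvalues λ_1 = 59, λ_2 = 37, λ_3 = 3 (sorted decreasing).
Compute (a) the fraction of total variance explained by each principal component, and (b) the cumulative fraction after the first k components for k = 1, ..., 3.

Step 1 — total variance = trace(Sigma) = Σ λ_i = 59 + 37 + 3 = 99.

Step 2 — fraction explained by component i = λ_i / Σ λ:
  PC1: 59/99 = 0.596
  PC2: 37/99 = 0.3737
  PC3: 3/99 = 0.0303

Step 3 — cumulative fraction after k components = (λ_1 + ... + λ_k) / Σ λ:
  k = 1: 59/99 = 0.596
  k = 2: (59 + 37)/99 = 96/99 = 0.9697
  k = 3: (59 + 37 + 3)/99 = 99/99 = 1

Summary (fraction, with percent):

explained: PC1 0.596 (59.6%), PC2 0.3737 (37.37%), PC3 0.0303 (3.03%);  cumulative: 0.596, 0.9697, 1


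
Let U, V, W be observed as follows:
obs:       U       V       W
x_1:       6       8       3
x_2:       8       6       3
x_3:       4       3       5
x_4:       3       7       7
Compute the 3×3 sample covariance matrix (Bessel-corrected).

Step 1 — column means:
  mean(U) = (6 + 8 + 4 + 3) / 4 = 21/4 = 5.25
  mean(V) = (8 + 6 + 3 + 7) / 4 = 24/4 = 6
  mean(W) = (3 + 3 + 5 + 7) / 4 = 18/4 = 4.5

Step 2 — sample covariance S[i,j] = (1/(n-1)) · Σ_k (x_{k,i} - mean_i) · (x_{k,j} - mean_j), with n-1 = 3.
  S[U,U] = ((0.75)·(0.75) + (2.75)·(2.75) + (-1.25)·(-1.25) + (-2.25)·(-2.25)) / 3 = 14.75/3 = 4.9167
  S[U,V] = ((0.75)·(2) + (2.75)·(0) + (-1.25)·(-3) + (-2.25)·(1)) / 3 = 3/3 = 1
  S[U,W] = ((0.75)·(-1.5) + (2.75)·(-1.5) + (-1.25)·(0.5) + (-2.25)·(2.5)) / 3 = -11.5/3 = -3.8333
  S[V,V] = ((2)·(2) + (0)·(0) + (-3)·(-3) + (1)·(1)) / 3 = 14/3 = 4.6667
  S[V,W] = ((2)·(-1.5) + (0)·(-1.5) + (-3)·(0.5) + (1)·(2.5)) / 3 = -2/3 = -0.6667
  S[W,W] = ((-1.5)·(-1.5) + (-1.5)·(-1.5) + (0.5)·(0.5) + (2.5)·(2.5)) / 3 = 11/3 = 3.6667

S is symmetric (S[j,i] = S[i,j]). Assembling:

S = [[4.9167, 1, -3.8333],
 [1, 4.6667, -0.6667],
 [-3.8333, -0.6667, 3.6667]]


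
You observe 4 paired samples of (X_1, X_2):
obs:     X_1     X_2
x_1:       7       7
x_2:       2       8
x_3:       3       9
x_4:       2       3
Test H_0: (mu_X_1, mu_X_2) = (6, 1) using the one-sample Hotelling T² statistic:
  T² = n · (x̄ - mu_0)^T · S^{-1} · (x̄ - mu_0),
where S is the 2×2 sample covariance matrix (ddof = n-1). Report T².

Step 1 — sample mean vector:
  mean(X_1) = (7 + 2 + 3 + 2) / 4 = 14/4 = 3.5
  mean(X_2) = (7 + 8 + 9 + 3) / 4 = 27/4 = 6.75
  x̄ = (3.5, 6.75),  deviation x̄ - mu_0 = (3.5, 6.75) - (6, 1) = (-2.5, 5.75).

Step 2 — sample covariance matrix, S[i,j] = (1/(n-1)) · Σ_k (x_{k,i} - mean_i) · (x_{k,j} - mean_j), divisor n-1 = 3:
  S[X_1,X_1] = ((3.5)·(3.5) + (-1.5)·(-1.5) + (-0.5)·(-0.5) + (-1.5)·(-1.5)) / 3 = 17/3 = 5.6667
  S[X_1,X_2] = ((3.5)·(0.25) + (-1.5)·(1.25) + (-0.5)·(2.25) + (-1.5)·(-3.75)) / 3 = 3.5/3 = 1.1667
  S[X_2,X_2] = ((0.25)·(0.25) + (1.25)·(1.25) + (2.25)·(2.25) + (-3.75)·(-3.75)) / 3 = 20.75/3 = 6.9167
  S = [[5.6667, 1.1667],
 [1.1667, 6.9167]].

Step 3 — invert S. det(S) = 5.6667·6.9167 - (1.1667)² = 37.8333.
  S^{-1} = (1/det) · [[d, -b], [-b, a]] = [[0.1828, -0.0308],
 [-0.0308, 0.1498]].

Step 4 — quadratic form (x̄ - mu_0)^T · S^{-1} · (x̄ - mu_0):
  S^{-1} · (x̄ - mu_0) = (-0.6344, 0.9383),
  (x̄ - mu_0)^T · [...] = (-2.5)·(-0.6344) + (5.75)·(0.9383) = 6.9813.

Step 5 — scale by n: T² = 4 · 6.9813 = 27.9251.

T² ≈ 27.9251


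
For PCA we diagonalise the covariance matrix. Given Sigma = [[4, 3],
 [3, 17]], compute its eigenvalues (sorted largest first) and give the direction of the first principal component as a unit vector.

Step 1 — characteristic polynomial of 2×2 Sigma:
  det(Sigma - λI) = λ² - trace · λ + det = 0.
  trace = 4 + 17 = 21, det = 4·17 - (3)² = 59.
Step 2 — discriminant:
  Δ = trace² - 4·det = 441 - 236 = 205.
Step 3 — eigenvalues:
  λ = (trace ± √Δ)/2 = (21 ± 14.3178)/2,
  λ_1 = 17.6589,  λ_2 = 3.3411.

Step 4 — unit eigenvector for λ_1: solve (Sigma - λ_1 I)v = 0. First row:
  (4 - 17.6589)·v_x + (3)·v_y = 0, i.e. (-13.6589)·v_x + (3)·v_y = 0,
  so v ∝ (b, λ_1 - a) = (3, 13.6589) = u.
  ||u|| = √((3)² + (13.6589)²) = √(195.5658) ≈ 13.9845,
  v_1 = u/||u|| ≈ (0.2145, 0.9767) (||v_1|| = 1).

λ_1 = 17.6589,  λ_2 = 3.3411;  v_1 ≈ (0.2145, 0.9767)


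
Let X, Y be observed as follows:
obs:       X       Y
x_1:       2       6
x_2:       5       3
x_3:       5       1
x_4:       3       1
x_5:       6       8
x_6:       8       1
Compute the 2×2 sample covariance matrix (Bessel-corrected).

Step 1 — column means:
  mean(X) = (2 + 5 + 5 + 3 + 6 + 8) / 6 = 29/6 = 4.8333
  mean(Y) = (6 + 3 + 1 + 1 + 8 + 1) / 6 = 20/6 = 3.3333

Step 2 — sample covariance S[i,j] = (1/(n-1)) · Σ_k (x_{k,i} - mean_i) · (x_{k,j} - mean_j), with n-1 = 5.
  S[X,X] = ((-2.8333)·(-2.8333) + (0.1667)·(0.1667) + (0.1667)·(0.1667) + (-1.8333)·(-1.8333) + (1.1667)·(1.1667) + (3.1667)·(3.1667)) / 5 = 22.8333/5 = 4.5667
  S[X,Y] = ((-2.8333)·(2.6667) + (0.1667)·(-0.3333) + (0.1667)·(-2.3333) + (-1.8333)·(-2.3333) + (1.1667)·(4.6667) + (3.1667)·(-2.3333)) / 5 = -5.6667/5 = -1.1333
  S[Y,Y] = ((2.6667)·(2.6667) + (-0.3333)·(-0.3333) + (-2.3333)·(-2.3333) + (-2.3333)·(-2.3333) + (4.6667)·(4.6667) + (-2.3333)·(-2.3333)) / 5 = 45.3333/5 = 9.0667

S is symmetric (S[j,i] = S[i,j]). Assembling:

S = [[4.5667, -1.1333],
 [-1.1333, 9.0667]]


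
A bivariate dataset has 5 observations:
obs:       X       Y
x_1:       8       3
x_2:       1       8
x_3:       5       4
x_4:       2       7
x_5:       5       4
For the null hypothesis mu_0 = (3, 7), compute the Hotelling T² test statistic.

Step 1 — sample mean vector:
  mean(X) = (8 + 1 + 5 + 2 + 5) / 5 = 21/5 = 4.2
  mean(Y) = (3 + 8 + 4 + 7 + 4) / 5 = 26/5 = 5.2
  x̄ = (4.2, 5.2),  deviation x̄ - mu_0 = (4.2, 5.2) - (3, 7) = (1.2, -1.8).

Step 2 — sample covariance matrix, S[i,j] = (1/(n-1)) · Σ_k (x_{k,i} - mean_i) · (x_{k,j} - mean_j), divisor n-1 = 4:
  S[X,X] = ((3.8)·(3.8) + (-3.2)·(-3.2) + (0.8)·(0.8) + (-2.2)·(-2.2) + (0.8)·(0.8)) / 4 = 30.8/4 = 7.7
  S[X,Y] = ((3.8)·(-2.2) + (-3.2)·(2.8) + (0.8)·(-1.2) + (-2.2)·(1.8) + (0.8)·(-1.2)) / 4 = -23.2/4 = -5.8
  S[Y,Y] = ((-2.2)·(-2.2) + (2.8)·(2.8) + (-1.2)·(-1.2) + (1.8)·(1.8) + (-1.2)·(-1.2)) / 4 = 18.8/4 = 4.7
  S = [[7.7, -5.8],
 [-5.8, 4.7]].

Step 3 — invert S. det(S) = 7.7·4.7 - (-5.8)² = 2.55.
  S^{-1} = (1/det) · [[d, -b], [-b, a]] = [[1.8431, 2.2745],
 [2.2745, 3.0196]].

Step 4 — quadratic form (x̄ - mu_0)^T · S^{-1} · (x̄ - mu_0):
  S^{-1} · (x̄ - mu_0) = (-1.8824, -2.7059),
  (x̄ - mu_0)^T · [...] = (1.2)·(-1.8824) + (-1.8)·(-2.7059) = 2.6118.

Step 5 — scale by n: T² = 5 · 2.6118 = 13.0588.

T² ≈ 13.0588


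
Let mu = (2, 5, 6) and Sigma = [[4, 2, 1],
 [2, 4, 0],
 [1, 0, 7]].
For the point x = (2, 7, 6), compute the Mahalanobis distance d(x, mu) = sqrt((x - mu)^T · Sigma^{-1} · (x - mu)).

Step 1 — centre the observation: (x - mu) = (0, 2, 0).

Step 2 — invert Sigma (cofactor / det for 3×3, or solve directly):
  Sigma^{-1} = [[0.35, -0.175, -0.05],
 [-0.175, 0.3375, 0.025],
 [-0.05, 0.025, 0.15]].

Step 3 — form the quadratic (x - mu)^T · Sigma^{-1} · (x - mu):
  Sigma^{-1} · (x - mu) = (-0.35, 0.675, 0.05).
  (x - mu)^T · [Sigma^{-1} · (x - mu)] = (0)·(-0.35) + (2)·(0.675) + (0)·(0.05) = 1.35.

Step 4 — take square root: d = √(1.35) ≈ 1.1619.

d(x, mu) = √(1.35) ≈ 1.1619


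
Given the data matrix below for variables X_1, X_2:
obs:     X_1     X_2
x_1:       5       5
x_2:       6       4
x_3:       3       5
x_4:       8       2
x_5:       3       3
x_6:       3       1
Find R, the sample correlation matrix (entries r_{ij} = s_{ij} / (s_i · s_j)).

Step 1 — column means:
  mean(X_1) = (5 + 6 + 3 + 8 + 3 + 3) / 6 = 28/6 = 4.6667
  mean(X_2) = (5 + 4 + 5 + 2 + 3 + 1) / 6 = 20/6 = 3.3333

Step 2 — sample variances and covariances s[i,j] = (1/(n-1)) · Σ_k (x_{k,i} - mean_i) · (x_{k,j} - mean_j), with n-1 = 5:
  s[X_1,X_1] = ((0.3333)·(0.3333) + (1.3333)·(1.3333) + (-1.6667)·(-1.6667) + (3.3333)·(3.3333) + (-1.6667)·(-1.6667) + (-1.6667)·(-1.6667)) / 5 = 21.3333/5 = 4.2667
  s[X_1,X_2] = ((0.3333)·(1.6667) + (1.3333)·(0.6667) + (-1.6667)·(1.6667) + (3.3333)·(-1.3333) + (-1.6667)·(-0.3333) + (-1.6667)·(-2.3333)) / 5 = -1.3333/5 = -0.2667
  s[X_2,X_2] = ((1.6667)·(1.6667) + (0.6667)·(0.6667) + (1.6667)·(1.6667) + (-1.3333)·(-1.3333) + (-0.3333)·(-0.3333) + (-2.3333)·(-2.3333)) / 5 = 13.3333/5 = 2.6667
  Sample standard deviations s_i = √(s[i,i]):
  s(X_1) = √(4.2667) = 2.0656
  s(X_2) = √(2.6667) = 1.633

Step 3 — r_{ij} = s_{ij} / (s_i · s_j):
  r[X_1,X_1] = 1 (diagonal).
  r[X_1,X_2] = -0.2667 / (2.0656 · 1.633) = -0.2667 / 3.3731 = -0.0791
  r[X_2,X_2] = 1 (diagonal).

R is symmetric with unit diagonal. Assembling:

R = [[1, -0.0791],
 [-0.0791, 1]]


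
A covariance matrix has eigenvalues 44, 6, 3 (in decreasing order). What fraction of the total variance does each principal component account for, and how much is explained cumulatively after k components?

Step 1 — total variance = trace(Sigma) = Σ λ_i = 44 + 6 + 3 = 53.

Step 2 — fraction explained by component i = λ_i / Σ λ:
  PC1: 44/53 = 0.8302
  PC2: 6/53 = 0.1132
  PC3: 3/53 = 0.0566

Step 3 — cumulative fraction after k components = (λ_1 + ... + λ_k) / Σ λ:
  k = 1: 44/53 = 0.8302
  k = 2: (44 + 6)/53 = 50/53 = 0.9434
  k = 3: (44 + 6 + 3)/53 = 53/53 = 1

Summary (fraction, with percent):

explained: PC1 0.8302 (83.02%), PC2 0.1132 (11.32%), PC3 0.0566 (5.66%);  cumulative: 0.8302, 0.9434, 1


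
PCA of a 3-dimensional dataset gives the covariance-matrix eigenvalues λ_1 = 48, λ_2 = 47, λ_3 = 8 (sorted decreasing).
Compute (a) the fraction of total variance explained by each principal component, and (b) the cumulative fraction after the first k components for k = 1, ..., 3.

Step 1 — total variance = trace(Sigma) = Σ λ_i = 48 + 47 + 8 = 103.

Step 2 — fraction explained by component i = λ_i / Σ λ:
  PC1: 48/103 = 0.466
  PC2: 47/103 = 0.4563
  PC3: 8/103 = 0.0777

Step 3 — cumulative fraction after k components = (λ_1 + ... + λ_k) / Σ λ:
  k = 1: 48/103 = 0.466
  k = 2: (48 + 47)/103 = 95/103 = 0.9223
  k = 3: (48 + 47 + 8)/103 = 103/103 = 1

Summary (fraction, with percent):

explained: PC1 0.466 (46.6%), PC2 0.4563 (45.63%), PC3 0.0777 (7.77%);  cumulative: 0.466, 0.9223, 1


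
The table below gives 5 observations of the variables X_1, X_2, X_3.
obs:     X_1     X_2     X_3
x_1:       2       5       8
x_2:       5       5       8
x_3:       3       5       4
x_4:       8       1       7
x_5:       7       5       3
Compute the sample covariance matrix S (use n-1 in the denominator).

Step 1 — column means:
  mean(X_1) = (2 + 5 + 3 + 8 + 7) / 5 = 25/5 = 5
  mean(X_2) = (5 + 5 + 5 + 1 + 5) / 5 = 21/5 = 4.2
  mean(X_3) = (8 + 8 + 4 + 7 + 3) / 5 = 30/5 = 6

Step 2 — sample covariance S[i,j] = (1/(n-1)) · Σ_k (x_{k,i} - mean_i) · (x_{k,j} - mean_j), with n-1 = 4.
  S[X_1,X_1] = ((-3)·(-3) + (0)·(0) + (-2)·(-2) + (3)·(3) + (2)·(2)) / 4 = 26/4 = 6.5
  S[X_1,X_2] = ((-3)·(0.8) + (0)·(0.8) + (-2)·(0.8) + (3)·(-3.2) + (2)·(0.8)) / 4 = -12/4 = -3
  S[X_1,X_3] = ((-3)·(2) + (0)·(2) + (-2)·(-2) + (3)·(1) + (2)·(-3)) / 4 = -5/4 = -1.25
  S[X_2,X_2] = ((0.8)·(0.8) + (0.8)·(0.8) + (0.8)·(0.8) + (-3.2)·(-3.2) + (0.8)·(0.8)) / 4 = 12.8/4 = 3.2
  S[X_2,X_3] = ((0.8)·(2) + (0.8)·(2) + (0.8)·(-2) + (-3.2)·(1) + (0.8)·(-3)) / 4 = -4/4 = -1
  S[X_3,X_3] = ((2)·(2) + (2)·(2) + (-2)·(-2) + (1)·(1) + (-3)·(-3)) / 4 = 22/4 = 5.5

S is symmetric (S[j,i] = S[i,j]). Assembling:

S = [[6.5, -3, -1.25],
 [-3, 3.2, -1],
 [-1.25, -1, 5.5]]


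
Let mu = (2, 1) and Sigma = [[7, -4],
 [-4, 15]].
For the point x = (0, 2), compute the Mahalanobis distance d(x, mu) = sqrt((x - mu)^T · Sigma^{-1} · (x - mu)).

Step 1 — centre the observation: (x - mu) = (-2, 1).

Step 2 — invert Sigma. det(Sigma) = 7·15 - (-4)² = 89.
  Sigma^{-1} = (1/det) · [[d, -b], [-b, a]] = [[0.1685, 0.0449],
 [0.0449, 0.0787]].

Step 3 — form the quadratic (x - mu)^T · Sigma^{-1} · (x - mu):
  Sigma^{-1} · (x - mu) = (-0.2921, -0.0112).
  (x - mu)^T · [Sigma^{-1} · (x - mu)] = (-2)·(-0.2921) + (1)·(-0.0112) = 0.573.

Step 4 — take square root: d = √(0.573) ≈ 0.757.

d(x, mu) = √(0.573) ≈ 0.757


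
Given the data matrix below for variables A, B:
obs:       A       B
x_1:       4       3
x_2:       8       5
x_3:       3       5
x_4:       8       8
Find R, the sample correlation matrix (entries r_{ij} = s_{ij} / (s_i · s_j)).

Step 1 — column means:
  mean(A) = (4 + 8 + 3 + 8) / 4 = 23/4 = 5.75
  mean(B) = (3 + 5 + 5 + 8) / 4 = 21/4 = 5.25

Step 2 — sample variances and covariances s[i,j] = (1/(n-1)) · Σ_k (x_{k,i} - mean_i) · (x_{k,j} - mean_j), with n-1 = 3:
  s[A,A] = ((-1.75)·(-1.75) + (2.25)·(2.25) + (-2.75)·(-2.75) + (2.25)·(2.25)) / 3 = 20.75/3 = 6.9167
  s[A,B] = ((-1.75)·(-2.25) + (2.25)·(-0.25) + (-2.75)·(-0.25) + (2.25)·(2.75)) / 3 = 10.25/3 = 3.4167
  s[B,B] = ((-2.25)·(-2.25) + (-0.25)·(-0.25) + (-0.25)·(-0.25) + (2.75)·(2.75)) / 3 = 12.75/3 = 4.25
  Sample standard deviations s_i = √(s[i,i]):
  s(A) = √(6.9167) = 2.63
  s(B) = √(4.25) = 2.0616

Step 3 — r_{ij} = s_{ij} / (s_i · s_j):
  r[A,A] = 1 (diagonal).
  r[A,B] = 3.4167 / (2.63 · 2.0616) = 3.4167 / 5.4218 = 0.6302
  r[B,B] = 1 (diagonal).

R is symmetric with unit diagonal. Assembling:

R = [[1, 0.6302],
 [0.6302, 1]]


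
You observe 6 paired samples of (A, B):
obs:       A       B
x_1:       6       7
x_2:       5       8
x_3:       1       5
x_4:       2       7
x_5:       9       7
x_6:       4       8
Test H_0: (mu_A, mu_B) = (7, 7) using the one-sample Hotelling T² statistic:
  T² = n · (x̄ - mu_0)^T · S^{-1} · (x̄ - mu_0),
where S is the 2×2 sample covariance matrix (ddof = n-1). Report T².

Step 1 — sample mean vector:
  mean(A) = (6 + 5 + 1 + 2 + 9 + 4) / 6 = 27/6 = 4.5
  mean(B) = (7 + 8 + 5 + 7 + 7 + 8) / 6 = 42/6 = 7
  x̄ = (4.5, 7),  deviation x̄ - mu_0 = (4.5, 7) - (7, 7) = (-2.5, 0).

Step 2 — sample covariance matrix, S[i,j] = (1/(n-1)) · Σ_k (x_{k,i} - mean_i) · (x_{k,j} - mean_j), divisor n-1 = 5:
  S[A,A] = ((1.5)·(1.5) + (0.5)·(0.5) + (-3.5)·(-3.5) + (-2.5)·(-2.5) + (4.5)·(4.5) + (-0.5)·(-0.5)) / 5 = 41.5/5 = 8.3
  S[A,B] = ((1.5)·(0) + (0.5)·(1) + (-3.5)·(-2) + (-2.5)·(0) + (4.5)·(0) + (-0.5)·(1)) / 5 = 7/5 = 1.4
  S[B,B] = ((0)·(0) + (1)·(1) + (-2)·(-2) + (0)·(0) + (0)·(0) + (1)·(1)) / 5 = 6/5 = 1.2
  S = [[8.3, 1.4],
 [1.4, 1.2]].

Step 3 — invert S. det(S) = 8.3·1.2 - (1.4)² = 8.
  S^{-1} = (1/det) · [[d, -b], [-b, a]] = [[0.15, -0.175],
 [-0.175, 1.0375]].

Step 4 — quadratic form (x̄ - mu_0)^T · S^{-1} · (x̄ - mu_0):
  S^{-1} · (x̄ - mu_0) = (-0.375, 0.4375),
  (x̄ - mu_0)^T · [...] = (-2.5)·(-0.375) + (0)·(0.4375) = 0.9375.

Step 5 — scale by n: T² = 6 · 0.9375 = 5.625.

T² ≈ 5.625


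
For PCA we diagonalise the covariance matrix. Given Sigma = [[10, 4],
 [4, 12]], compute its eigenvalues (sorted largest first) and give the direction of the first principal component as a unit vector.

Step 1 — characteristic polynomial of 2×2 Sigma:
  det(Sigma - λI) = λ² - trace · λ + det = 0.
  trace = 10 + 12 = 22, det = 10·12 - (4)² = 104.
Step 2 — discriminant:
  Δ = trace² - 4·det = 484 - 416 = 68.
Step 3 — eigenvalues:
  λ = (trace ± √Δ)/2 = (22 ± 8.2462)/2,
  λ_1 = 15.1231,  λ_2 = 6.8769.

Step 4 — unit eigenvector for λ_1: solve (Sigma - λ_1 I)v = 0. First row:
  (10 - 15.1231)·v_x + (4)·v_y = 0, i.e. (-5.1231)·v_x + (4)·v_y = 0,
  so v ∝ (b, λ_1 - a) = (4, 5.1231) = u.
  ||u|| = √((4)² + (5.1231)²) = √(42.2462) ≈ 6.4997,
  v_1 = u/||u|| ≈ (0.6154, 0.7882) (||v_1|| = 1).

λ_1 = 15.1231,  λ_2 = 6.8769;  v_1 ≈ (0.6154, 0.7882)


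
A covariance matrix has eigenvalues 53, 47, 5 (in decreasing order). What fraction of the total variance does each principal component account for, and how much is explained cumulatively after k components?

Step 1 — total variance = trace(Sigma) = Σ λ_i = 53 + 47 + 5 = 105.

Step 2 — fraction explained by component i = λ_i / Σ λ:
  PC1: 53/105 = 0.5048
  PC2: 47/105 = 0.4476
  PC3: 5/105 = 0.0476

Step 3 — cumulative fraction after k components = (λ_1 + ... + λ_k) / Σ λ:
  k = 1: 53/105 = 0.5048
  k = 2: (53 + 47)/105 = 100/105 = 0.9524
  k = 3: (53 + 47 + 5)/105 = 105/105 = 1

Summary (fraction, with percent):

explained: PC1 0.5048 (50.48%), PC2 0.4476 (44.76%), PC3 0.0476 (4.76%);  cumulative: 0.5048, 0.9524, 1


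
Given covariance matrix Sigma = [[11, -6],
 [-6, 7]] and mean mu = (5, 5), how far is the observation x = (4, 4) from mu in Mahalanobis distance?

Step 1 — centre the observation: (x - mu) = (-1, -1).

Step 2 — invert Sigma. det(Sigma) = 11·7 - (-6)² = 41.
  Sigma^{-1} = (1/det) · [[d, -b], [-b, a]] = [[0.1707, 0.1463],
 [0.1463, 0.2683]].

Step 3 — form the quadratic (x - mu)^T · Sigma^{-1} · (x - mu):
  Sigma^{-1} · (x - mu) = (-0.3171, -0.4146).
  (x - mu)^T · [Sigma^{-1} · (x - mu)] = (-1)·(-0.3171) + (-1)·(-0.4146) = 0.7317.

Step 4 — take square root: d = √(0.7317) ≈ 0.8554.

d(x, mu) = √(0.7317) ≈ 0.8554


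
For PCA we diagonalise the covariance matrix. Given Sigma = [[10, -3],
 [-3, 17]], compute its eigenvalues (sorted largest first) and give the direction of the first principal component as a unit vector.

Step 1 — characteristic polynomial of 2×2 Sigma:
  det(Sigma - λI) = λ² - trace · λ + det = 0.
  trace = 10 + 17 = 27, det = 10·17 - (-3)² = 161.
Step 2 — discriminant:
  Δ = trace² - 4·det = 729 - 644 = 85.
Step 3 — eigenvalues:
  λ = (trace ± √Δ)/2 = (27 ± 9.2195)/2,
  λ_1 = 18.1098,  λ_2 = 8.8902.

Step 4 — unit eigenvector for λ_1: solve (Sigma - λ_1 I)v = 0. First row:
  (10 - 18.1098)·v_x + (-3)·v_y = 0, i.e. (-8.1098)·v_x + (-3)·v_y = 0,
  so v ∝ (b, λ_1 - a) = (-3, 8.1098); multiply by -1 so the first entry is positive: u = (3, -8.1098).
  ||u|| = √((3)² + (-8.1098)²) = √(74.7684) ≈ 8.6469,
  v_1 = u/||u|| ≈ (0.3469, -0.9379) (||v_1|| = 1).

λ_1 = 18.1098,  λ_2 = 8.8902;  v_1 ≈ (0.3469, -0.9379)


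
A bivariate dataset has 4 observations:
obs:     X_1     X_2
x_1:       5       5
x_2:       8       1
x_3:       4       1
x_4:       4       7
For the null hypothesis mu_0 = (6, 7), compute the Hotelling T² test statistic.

Step 1 — sample mean vector:
  mean(X_1) = (5 + 8 + 4 + 4) / 4 = 21/4 = 5.25
  mean(X_2) = (5 + 1 + 1 + 7) / 4 = 14/4 = 3.5
  x̄ = (5.25, 3.5),  deviation x̄ - mu_0 = (5.25, 3.5) - (6, 7) = (-0.75, -3.5).

Step 2 — sample covariance matrix, S[i,j] = (1/(n-1)) · Σ_k (x_{k,i} - mean_i) · (x_{k,j} - mean_j), divisor n-1 = 3:
  S[X_1,X_1] = ((-0.25)·(-0.25) + (2.75)·(2.75) + (-1.25)·(-1.25) + (-1.25)·(-1.25)) / 3 = 10.75/3 = 3.5833
  S[X_1,X_2] = ((-0.25)·(1.5) + (2.75)·(-2.5) + (-1.25)·(-2.5) + (-1.25)·(3.5)) / 3 = -8.5/3 = -2.8333
  S[X_2,X_2] = ((1.5)·(1.5) + (-2.5)·(-2.5) + (-2.5)·(-2.5) + (3.5)·(3.5)) / 3 = 27/3 = 9
  S = [[3.5833, -2.8333],
 [-2.8333, 9]].

Step 3 — invert S. det(S) = 3.5833·9 - (-2.8333)² = 24.2222.
  S^{-1} = (1/det) · [[d, -b], [-b, a]] = [[0.3716, 0.117],
 [0.117, 0.1479]].

Step 4 — quadratic form (x̄ - mu_0)^T · S^{-1} · (x̄ - mu_0):
  S^{-1} · (x̄ - mu_0) = (-0.6881, -0.6055),
  (x̄ - mu_0)^T · [...] = (-0.75)·(-0.6881) + (-3.5)·(-0.6055) = 2.6353.

Step 5 — scale by n: T² = 4 · 2.6353 = 10.5413.

T² ≈ 10.5413
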